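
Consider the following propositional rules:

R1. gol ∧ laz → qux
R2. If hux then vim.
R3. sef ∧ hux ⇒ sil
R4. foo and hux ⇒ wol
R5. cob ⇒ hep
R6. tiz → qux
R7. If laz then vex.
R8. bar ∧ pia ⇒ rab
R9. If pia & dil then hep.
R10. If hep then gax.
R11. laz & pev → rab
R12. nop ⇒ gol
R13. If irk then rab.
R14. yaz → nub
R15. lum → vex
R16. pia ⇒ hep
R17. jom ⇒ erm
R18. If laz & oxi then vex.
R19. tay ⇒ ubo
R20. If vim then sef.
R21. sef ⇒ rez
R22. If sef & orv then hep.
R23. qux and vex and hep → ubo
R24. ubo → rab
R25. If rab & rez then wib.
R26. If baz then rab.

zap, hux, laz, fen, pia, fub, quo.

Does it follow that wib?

No

Forward chaining from the given facts derives: vim, vex, hep, sef, rez, sil, gax.
The only rule concluding wib is R25, which needs rab; that is never established.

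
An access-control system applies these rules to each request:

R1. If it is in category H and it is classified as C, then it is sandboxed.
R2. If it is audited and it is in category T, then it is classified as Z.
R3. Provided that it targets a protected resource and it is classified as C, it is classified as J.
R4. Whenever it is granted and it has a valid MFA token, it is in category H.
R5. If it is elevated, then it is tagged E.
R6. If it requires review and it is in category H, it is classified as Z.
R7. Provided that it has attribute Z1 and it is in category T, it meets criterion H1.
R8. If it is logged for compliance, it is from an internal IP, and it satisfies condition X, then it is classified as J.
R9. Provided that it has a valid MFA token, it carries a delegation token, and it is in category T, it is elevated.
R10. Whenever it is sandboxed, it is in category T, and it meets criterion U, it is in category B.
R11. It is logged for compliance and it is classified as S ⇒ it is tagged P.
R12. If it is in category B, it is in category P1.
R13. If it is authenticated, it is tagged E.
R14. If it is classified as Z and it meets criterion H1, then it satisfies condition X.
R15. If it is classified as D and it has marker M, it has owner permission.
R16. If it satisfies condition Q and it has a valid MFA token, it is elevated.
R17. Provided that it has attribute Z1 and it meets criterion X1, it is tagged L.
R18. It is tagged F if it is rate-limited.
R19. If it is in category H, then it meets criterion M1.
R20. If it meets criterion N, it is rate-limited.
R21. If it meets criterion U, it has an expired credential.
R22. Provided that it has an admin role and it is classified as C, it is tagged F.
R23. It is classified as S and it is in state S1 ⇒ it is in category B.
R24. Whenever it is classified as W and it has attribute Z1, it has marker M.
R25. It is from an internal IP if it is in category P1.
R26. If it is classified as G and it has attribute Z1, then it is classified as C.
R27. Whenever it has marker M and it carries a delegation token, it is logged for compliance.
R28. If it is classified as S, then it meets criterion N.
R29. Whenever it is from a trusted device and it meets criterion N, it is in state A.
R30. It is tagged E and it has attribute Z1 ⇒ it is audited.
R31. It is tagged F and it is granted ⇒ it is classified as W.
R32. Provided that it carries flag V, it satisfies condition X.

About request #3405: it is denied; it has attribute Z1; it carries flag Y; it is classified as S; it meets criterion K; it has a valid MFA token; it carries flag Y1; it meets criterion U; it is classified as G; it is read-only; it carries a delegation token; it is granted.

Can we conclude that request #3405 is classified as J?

No

Forward chaining from the given facts derives: is in category H, meets criterion M1, has an expired credential, is classified as C, meets criterion N, is sandboxed, is rate-limited, is tagged F, is classified as W, has marker M, is logged for compliance, is tagged P.
Rules concluding "it is classified as J": R3 needs "it targets a protected resource"; R8 needs "it is from an internal IP" — none of these are established.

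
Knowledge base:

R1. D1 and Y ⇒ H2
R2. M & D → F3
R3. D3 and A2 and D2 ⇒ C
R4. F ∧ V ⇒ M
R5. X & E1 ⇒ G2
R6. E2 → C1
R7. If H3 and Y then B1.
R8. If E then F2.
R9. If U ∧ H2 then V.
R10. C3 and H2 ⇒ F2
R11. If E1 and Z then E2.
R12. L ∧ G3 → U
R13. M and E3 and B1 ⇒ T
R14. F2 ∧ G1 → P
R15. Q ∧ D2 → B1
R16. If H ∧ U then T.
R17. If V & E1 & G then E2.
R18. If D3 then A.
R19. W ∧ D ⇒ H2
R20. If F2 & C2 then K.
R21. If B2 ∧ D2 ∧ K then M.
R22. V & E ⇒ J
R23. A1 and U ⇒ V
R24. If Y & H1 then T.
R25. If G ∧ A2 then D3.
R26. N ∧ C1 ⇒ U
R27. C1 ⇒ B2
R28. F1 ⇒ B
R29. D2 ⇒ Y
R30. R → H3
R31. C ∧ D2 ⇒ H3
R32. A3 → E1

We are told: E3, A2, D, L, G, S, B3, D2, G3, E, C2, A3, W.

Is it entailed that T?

F2  (by R8: E)
U  (by R12: L, G3)
H2  (by R19: W, D)
K  (by R20: F2, C2)
D3  (by R25: G, A2)
Y  (by R29: D2)
E1  (by R32: A3)
C  (by R3: D3, A2, D2)
V  (by R9: U, H2)
E2  (by R17: V, E1, G)
H3  (by R31: C, D2)
C1  (by R6: E2)
B1  (by R7: H3, Y)
B2  (by R27: C1)
M  (by R21: B2, D2, K)
T  (by R13: M, E3, B1)

Yes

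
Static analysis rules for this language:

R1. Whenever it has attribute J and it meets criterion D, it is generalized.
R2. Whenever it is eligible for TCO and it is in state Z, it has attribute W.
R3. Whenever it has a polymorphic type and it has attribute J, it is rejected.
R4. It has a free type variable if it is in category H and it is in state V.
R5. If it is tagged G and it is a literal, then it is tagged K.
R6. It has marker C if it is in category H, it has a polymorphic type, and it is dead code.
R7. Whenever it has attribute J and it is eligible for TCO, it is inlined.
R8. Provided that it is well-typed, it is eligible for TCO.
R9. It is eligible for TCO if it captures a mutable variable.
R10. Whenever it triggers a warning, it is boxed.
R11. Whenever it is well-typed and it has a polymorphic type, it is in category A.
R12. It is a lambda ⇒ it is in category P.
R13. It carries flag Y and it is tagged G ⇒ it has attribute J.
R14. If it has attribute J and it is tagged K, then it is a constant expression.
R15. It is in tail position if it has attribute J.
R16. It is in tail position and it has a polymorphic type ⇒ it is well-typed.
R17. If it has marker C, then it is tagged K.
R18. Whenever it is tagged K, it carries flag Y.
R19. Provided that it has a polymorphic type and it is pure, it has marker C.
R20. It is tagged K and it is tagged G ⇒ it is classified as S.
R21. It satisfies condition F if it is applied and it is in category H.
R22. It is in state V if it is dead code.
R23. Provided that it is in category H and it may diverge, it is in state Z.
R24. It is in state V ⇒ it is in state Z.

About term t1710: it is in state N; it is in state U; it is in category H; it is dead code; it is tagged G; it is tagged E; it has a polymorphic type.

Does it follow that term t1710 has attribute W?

Yes

By R6 (it is in category H, it has a polymorphic type, it is dead code): it has marker C.
By R17 (it has marker C): it is tagged K.
By R18 (it is tagged K): it carries flag Y.
By R22 (it is dead code): it is in state V.
By R24 (it is in state V): it is in state Z.
By R13 (it carries flag Y, it is tagged G): it has attribute J.
By R15 (it has attribute J): it is in tail position.
By R16 (it is in tail position, it has a polymorphic type): it is well-typed.
By R8 (it is well-typed): it is eligible for TCO.
By R2 (it is eligible for TCO, it is in state Z): it has attribute W.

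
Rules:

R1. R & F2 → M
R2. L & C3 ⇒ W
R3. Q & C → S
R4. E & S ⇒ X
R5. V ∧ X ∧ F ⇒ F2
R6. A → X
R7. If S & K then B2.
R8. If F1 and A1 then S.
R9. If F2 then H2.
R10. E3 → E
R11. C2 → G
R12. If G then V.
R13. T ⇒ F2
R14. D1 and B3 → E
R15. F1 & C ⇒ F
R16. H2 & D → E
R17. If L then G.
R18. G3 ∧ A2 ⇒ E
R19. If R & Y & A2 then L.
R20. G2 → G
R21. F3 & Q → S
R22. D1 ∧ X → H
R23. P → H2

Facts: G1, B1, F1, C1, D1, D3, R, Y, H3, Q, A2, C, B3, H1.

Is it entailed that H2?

Yes

S  (by R3: Q, C)
E  (by R14: D1, B3)
F  (by R15: F1, C)
L  (by R19: R, Y, A2)
X  (by R4: E, S)
G  (by R17: L)
V  (by R12: G)
F2  (by R5: V, X, F)
H2  (by R9: F2)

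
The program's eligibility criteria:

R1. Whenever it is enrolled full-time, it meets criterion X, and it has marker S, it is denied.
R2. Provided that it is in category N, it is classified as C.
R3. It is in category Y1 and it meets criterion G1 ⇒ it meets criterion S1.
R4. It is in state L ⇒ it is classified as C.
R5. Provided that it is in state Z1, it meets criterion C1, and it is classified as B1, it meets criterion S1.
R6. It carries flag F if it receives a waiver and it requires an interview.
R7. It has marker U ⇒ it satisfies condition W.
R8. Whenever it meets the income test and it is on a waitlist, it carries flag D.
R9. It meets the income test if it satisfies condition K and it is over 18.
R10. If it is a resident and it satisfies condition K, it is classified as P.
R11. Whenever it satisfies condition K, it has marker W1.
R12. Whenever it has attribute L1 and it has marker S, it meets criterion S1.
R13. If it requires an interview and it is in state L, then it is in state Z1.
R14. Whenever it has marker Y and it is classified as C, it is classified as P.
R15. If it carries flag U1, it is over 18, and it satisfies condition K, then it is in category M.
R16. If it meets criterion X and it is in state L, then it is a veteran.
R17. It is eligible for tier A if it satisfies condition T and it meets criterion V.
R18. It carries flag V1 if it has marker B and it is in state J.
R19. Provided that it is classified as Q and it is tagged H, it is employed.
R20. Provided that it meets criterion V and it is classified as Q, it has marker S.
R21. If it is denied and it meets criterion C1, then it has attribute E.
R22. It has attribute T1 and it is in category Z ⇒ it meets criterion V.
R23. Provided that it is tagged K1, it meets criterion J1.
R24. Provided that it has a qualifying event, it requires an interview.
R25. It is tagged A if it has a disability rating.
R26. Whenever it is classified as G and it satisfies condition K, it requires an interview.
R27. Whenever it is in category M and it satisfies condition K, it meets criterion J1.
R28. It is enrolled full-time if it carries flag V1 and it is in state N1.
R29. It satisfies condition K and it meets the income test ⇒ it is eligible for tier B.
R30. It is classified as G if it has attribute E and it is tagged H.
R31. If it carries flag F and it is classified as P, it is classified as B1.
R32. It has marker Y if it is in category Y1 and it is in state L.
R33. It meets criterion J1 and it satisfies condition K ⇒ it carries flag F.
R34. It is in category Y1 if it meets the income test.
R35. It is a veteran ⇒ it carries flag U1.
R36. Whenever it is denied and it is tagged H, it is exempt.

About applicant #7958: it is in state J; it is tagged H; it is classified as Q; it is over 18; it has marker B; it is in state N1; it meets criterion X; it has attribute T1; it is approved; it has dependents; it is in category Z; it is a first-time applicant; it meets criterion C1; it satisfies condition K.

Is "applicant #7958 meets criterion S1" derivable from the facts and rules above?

Forward chaining from the given facts derives: meets the income test, has marker W1, carries flag V1, is employed, meets criterion V, is enrolled full-time, is eligible for tier B, is in category Y1, has marker S, is denied, has attribute E, is classified as G, is exempt, requires an interview.
Rules concluding "it meets criterion S1": R3 needs "it meets criterion G1"; R5 needs "it is in state Z1"; R12 needs "it has attribute L1" — none of these are established.

No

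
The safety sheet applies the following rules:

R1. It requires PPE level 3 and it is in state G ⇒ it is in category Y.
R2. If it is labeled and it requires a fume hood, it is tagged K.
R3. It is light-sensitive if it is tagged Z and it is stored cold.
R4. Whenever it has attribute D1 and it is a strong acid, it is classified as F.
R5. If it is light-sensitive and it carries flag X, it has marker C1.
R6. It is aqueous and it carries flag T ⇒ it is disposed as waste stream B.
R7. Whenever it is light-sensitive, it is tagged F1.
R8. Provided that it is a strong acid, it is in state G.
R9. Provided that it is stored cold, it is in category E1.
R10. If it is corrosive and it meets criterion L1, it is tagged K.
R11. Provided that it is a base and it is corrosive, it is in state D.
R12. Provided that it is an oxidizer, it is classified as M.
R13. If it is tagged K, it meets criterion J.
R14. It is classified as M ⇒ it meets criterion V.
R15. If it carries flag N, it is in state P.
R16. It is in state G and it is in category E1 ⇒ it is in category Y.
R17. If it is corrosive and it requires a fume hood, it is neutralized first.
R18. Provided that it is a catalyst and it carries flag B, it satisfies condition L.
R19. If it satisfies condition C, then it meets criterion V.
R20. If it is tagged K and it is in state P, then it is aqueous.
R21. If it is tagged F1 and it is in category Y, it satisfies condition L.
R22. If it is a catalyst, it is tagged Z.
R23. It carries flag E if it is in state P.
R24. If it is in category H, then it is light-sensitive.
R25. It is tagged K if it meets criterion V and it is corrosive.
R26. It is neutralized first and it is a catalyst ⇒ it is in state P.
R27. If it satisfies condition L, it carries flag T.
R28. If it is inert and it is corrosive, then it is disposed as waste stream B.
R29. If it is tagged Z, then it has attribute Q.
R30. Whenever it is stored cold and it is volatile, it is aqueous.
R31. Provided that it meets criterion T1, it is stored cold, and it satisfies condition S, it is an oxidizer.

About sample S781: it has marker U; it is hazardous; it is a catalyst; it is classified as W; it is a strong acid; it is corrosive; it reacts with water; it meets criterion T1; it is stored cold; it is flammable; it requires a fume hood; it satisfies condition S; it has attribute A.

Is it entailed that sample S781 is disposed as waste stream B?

By R8 (it is a strong acid): it is in state G.
By R9 (it is stored cold): it is in category E1.
By R16 (it is in state G, it is in category E1): it is in category Y.
By R17 (it is corrosive, it requires a fume hood): it is neutralized first.
By R22 (it is a catalyst): it is tagged Z.
By R26 (it is neutralized first, it is a catalyst): it is in state P.
By R31 (it meets criterion T1, it is stored cold, it satisfies condition S): it is an oxidizer.
By R3 (it is tagged Z, it is stored cold): it is light-sensitive.
By R7 (it is light-sensitive): it is tagged F1.
By R12 (it is an oxidizer): it is classified as M.
By R14 (it is classified as M): it meets criterion V.
By R21 (it is tagged F1, it is in category Y): it satisfies condition L.
By R25 (it meets criterion V, it is corrosive): it is tagged K.
By R27 (it satisfies condition L): it carries flag T.
By R20 (it is tagged K, it is in state P): it is aqueous.
By R6 (it is aqueous, it carries flag T): it is disposed as waste stream B.

Yes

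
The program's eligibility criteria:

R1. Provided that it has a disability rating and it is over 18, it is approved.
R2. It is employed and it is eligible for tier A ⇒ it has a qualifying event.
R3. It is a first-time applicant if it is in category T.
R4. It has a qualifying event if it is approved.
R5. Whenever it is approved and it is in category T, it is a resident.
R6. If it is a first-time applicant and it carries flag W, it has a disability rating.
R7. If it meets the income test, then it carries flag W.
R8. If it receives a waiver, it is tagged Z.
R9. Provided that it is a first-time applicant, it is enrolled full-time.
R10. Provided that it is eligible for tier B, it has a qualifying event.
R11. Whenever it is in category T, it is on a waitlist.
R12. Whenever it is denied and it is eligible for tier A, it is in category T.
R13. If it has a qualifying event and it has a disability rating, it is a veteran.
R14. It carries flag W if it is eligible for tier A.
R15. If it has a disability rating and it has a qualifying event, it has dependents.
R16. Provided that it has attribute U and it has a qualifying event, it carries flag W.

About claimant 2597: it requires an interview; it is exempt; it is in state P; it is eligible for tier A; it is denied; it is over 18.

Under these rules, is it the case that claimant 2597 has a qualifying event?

By R12 (it is denied, it is eligible for tier A): it is in category T.
By R14 (it is eligible for tier A): it carries flag W.
By R3 (it is in category T): it is a first-time applicant.
By R6 (it is a first-time applicant, it carries flag W): it has a disability rating.
By R1 (it has a disability rating, it is over 18): it is approved.
By R4 (it is approved): it has a qualifying event.

Yes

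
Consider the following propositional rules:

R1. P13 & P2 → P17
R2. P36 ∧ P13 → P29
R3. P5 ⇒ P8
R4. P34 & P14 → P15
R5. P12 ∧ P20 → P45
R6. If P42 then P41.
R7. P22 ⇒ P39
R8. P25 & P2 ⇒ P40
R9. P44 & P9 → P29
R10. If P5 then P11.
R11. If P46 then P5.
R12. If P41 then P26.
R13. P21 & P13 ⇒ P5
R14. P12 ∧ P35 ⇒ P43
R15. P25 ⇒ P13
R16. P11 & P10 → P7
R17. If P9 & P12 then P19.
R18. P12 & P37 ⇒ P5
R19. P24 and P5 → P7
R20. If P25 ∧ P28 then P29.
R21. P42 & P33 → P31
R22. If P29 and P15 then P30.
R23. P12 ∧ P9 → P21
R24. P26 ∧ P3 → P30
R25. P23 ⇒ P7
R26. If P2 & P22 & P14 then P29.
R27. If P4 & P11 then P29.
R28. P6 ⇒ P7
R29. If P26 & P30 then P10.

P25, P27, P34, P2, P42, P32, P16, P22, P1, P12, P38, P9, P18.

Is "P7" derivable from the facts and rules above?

No

Forward chaining from the given facts derives: P41, P39, P40, P26, P13, P19, P21, P17, P5, P8, P11.
Rules concluding P7: R16 needs P10; R19 needs P24; R25 needs P23; R28 needs P6 — none of these are established.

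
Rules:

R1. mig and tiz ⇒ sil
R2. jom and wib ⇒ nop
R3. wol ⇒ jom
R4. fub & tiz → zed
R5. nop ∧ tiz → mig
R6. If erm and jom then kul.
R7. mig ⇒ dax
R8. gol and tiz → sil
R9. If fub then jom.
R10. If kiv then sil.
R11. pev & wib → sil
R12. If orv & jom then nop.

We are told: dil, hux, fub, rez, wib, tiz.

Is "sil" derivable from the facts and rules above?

jom  (by R9: fub)
nop  (by R2: jom, wib)
mig  (by R5: nop, tiz)
sil  (by R1: mig, tiz)

Yes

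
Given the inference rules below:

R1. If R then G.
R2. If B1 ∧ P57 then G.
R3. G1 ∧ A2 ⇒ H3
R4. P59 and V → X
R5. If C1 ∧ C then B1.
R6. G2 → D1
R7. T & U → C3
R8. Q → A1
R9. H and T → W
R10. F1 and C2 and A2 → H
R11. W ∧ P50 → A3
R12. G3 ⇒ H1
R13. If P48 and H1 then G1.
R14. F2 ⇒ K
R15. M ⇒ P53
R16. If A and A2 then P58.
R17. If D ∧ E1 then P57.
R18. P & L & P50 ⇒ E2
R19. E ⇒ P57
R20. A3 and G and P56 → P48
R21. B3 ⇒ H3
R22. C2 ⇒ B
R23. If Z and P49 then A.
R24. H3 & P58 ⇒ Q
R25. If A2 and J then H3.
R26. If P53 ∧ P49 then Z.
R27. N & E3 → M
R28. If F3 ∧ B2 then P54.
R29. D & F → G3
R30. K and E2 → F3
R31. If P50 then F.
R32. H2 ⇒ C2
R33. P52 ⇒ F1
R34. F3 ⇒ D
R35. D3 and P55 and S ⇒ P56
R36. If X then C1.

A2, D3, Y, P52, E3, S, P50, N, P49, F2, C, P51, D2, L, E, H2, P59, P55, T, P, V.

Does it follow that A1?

Yes

X  (by R4: P59, V)
K  (by R14: F2)
E2  (by R18: P, L, P50)
P57  (by R19: E)
M  (by R27: N, E3)
F3  (by R30: K, E2)
F  (by R31: P50)
C2  (by R32: H2)
F1  (by R33: P52)
D  (by R34: F3)
P56  (by R35: D3, P55, S)
C1  (by R36: X)
B1  (by R5: C1, C)
H  (by R10: F1, C2, A2)
P53  (by R15: M)
Z  (by R26: P53, P49)
G3  (by R29: D, F)
G  (by R2: B1, P57)
W  (by R9: H, T)
A3  (by R11: W, P50)
H1  (by R12: G3)
P48  (by R20: A3, G, P56)
A  (by R23: Z, P49)
G1  (by R13: P48, H1)
P58  (by R16: A, A2)
H3  (by R3: G1, A2)
Q  (by R24: H3, P58)
A1  (by R8: Q)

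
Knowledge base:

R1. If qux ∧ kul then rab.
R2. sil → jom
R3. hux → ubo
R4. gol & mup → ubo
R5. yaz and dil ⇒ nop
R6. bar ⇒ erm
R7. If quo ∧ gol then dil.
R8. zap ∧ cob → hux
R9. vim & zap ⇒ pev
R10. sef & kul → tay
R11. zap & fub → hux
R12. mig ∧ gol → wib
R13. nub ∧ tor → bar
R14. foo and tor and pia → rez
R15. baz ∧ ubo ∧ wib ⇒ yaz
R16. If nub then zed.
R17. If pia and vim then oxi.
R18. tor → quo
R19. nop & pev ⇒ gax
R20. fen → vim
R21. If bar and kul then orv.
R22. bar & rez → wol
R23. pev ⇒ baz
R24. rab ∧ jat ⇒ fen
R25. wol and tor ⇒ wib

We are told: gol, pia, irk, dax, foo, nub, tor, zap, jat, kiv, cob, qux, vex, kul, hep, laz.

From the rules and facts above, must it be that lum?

No

Forward chaining from the given facts derives: rab, hux, bar, rez, zed, quo, orv, wol, fen, wib, ubo, erm, dil, vim, pev, oxi, baz, yaz, nop, gax.
No rule has lum as its conclusion, and it is not among the given facts.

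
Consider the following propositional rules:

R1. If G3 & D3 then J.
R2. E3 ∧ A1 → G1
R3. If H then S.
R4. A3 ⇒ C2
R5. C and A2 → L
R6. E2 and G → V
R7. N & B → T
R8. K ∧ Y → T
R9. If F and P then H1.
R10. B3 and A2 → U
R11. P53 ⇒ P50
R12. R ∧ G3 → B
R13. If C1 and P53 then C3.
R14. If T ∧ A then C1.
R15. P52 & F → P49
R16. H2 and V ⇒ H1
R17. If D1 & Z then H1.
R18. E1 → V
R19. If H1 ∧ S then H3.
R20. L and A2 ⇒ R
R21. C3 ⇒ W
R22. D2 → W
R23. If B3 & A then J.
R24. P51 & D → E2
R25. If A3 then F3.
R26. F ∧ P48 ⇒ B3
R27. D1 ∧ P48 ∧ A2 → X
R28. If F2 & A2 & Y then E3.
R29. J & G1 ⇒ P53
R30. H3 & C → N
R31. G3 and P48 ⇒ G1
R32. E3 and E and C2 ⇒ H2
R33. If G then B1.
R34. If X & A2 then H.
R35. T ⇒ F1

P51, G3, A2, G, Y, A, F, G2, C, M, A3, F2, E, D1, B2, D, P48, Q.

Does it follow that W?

Yes

C2  (by R4: A3)
L  (by R5: C, A2)
R  (by R20: L, A2)
E2  (by R24: P51, D)
B3  (by R26: F, P48)
X  (by R27: D1, P48, A2)
E3  (by R28: F2, A2, Y)
G1  (by R31: G3, P48)
H2  (by R32: E3, E, C2)
H  (by R34: X, A2)
S  (by R3: H)
V  (by R6: E2, G)
B  (by R12: R, G3)
H1  (by R16: H2, V)
H3  (by R19: H1, S)
J  (by R23: B3, A)
P53  (by R29: J, G1)
N  (by R30: H3, C)
T  (by R7: N, B)
C1  (by R14: T, A)
C3  (by R13: C1, P53)
W  (by R21: C3)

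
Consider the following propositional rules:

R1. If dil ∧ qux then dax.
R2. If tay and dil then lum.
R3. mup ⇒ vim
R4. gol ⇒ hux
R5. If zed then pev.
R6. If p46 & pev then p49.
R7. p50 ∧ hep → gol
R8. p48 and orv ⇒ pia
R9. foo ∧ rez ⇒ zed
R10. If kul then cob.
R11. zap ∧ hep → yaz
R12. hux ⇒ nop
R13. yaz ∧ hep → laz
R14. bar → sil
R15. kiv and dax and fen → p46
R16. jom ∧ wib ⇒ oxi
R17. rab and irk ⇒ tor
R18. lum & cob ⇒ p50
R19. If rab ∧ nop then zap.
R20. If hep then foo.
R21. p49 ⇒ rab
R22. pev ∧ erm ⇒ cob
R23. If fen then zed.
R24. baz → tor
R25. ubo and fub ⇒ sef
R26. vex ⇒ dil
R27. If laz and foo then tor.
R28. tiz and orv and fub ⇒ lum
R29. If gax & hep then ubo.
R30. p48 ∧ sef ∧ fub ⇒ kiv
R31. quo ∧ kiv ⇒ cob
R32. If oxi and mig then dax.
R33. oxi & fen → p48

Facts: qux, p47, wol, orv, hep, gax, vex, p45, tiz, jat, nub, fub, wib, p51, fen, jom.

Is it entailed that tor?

Forward chaining from the given facts derives: oxi, foo, zed, dil, lum, ubo, p48, dax, pev, pia, sef, kiv, p46, p49, rab.
Rules concluding tor: R17 needs irk; R24 needs baz; R27 needs laz — none of these are established.

No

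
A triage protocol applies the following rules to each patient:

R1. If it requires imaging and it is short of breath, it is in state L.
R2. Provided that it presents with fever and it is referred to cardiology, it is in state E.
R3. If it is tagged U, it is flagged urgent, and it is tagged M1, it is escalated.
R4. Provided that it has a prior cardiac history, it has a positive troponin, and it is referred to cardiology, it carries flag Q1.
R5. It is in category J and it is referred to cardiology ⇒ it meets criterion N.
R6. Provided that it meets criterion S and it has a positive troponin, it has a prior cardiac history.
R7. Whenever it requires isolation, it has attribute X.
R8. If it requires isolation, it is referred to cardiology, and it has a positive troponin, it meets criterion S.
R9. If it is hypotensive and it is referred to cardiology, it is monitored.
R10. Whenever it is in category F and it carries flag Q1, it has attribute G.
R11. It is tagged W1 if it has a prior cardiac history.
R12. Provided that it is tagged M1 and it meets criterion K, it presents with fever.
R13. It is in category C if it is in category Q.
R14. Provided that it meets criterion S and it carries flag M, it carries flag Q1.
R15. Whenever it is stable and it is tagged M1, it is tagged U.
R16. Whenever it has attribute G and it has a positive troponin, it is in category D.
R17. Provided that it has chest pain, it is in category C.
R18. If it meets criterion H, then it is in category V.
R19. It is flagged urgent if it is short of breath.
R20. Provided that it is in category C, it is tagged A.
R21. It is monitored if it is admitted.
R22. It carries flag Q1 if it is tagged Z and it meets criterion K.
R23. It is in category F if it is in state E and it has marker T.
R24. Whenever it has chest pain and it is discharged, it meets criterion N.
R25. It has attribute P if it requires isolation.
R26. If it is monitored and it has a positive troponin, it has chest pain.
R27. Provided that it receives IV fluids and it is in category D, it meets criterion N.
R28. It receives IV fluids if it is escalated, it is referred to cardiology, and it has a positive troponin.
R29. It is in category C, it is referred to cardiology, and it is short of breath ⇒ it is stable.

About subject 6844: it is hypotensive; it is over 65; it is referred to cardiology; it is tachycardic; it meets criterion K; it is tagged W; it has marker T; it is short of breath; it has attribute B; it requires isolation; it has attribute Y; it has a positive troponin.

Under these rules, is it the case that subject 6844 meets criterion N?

Forward chaining from the given facts derives: has attribute X, meets criterion S, is monitored, is flagged urgent, has attribute P, has chest pain, has a prior cardiac history, is tagged W1, is in category C, is tagged A, is stable, carries flag Q1.
Rules concluding "it meets criterion N": R5 needs "it is in category J"; R24 needs "it is discharged"; R27 needs "it receives IV fluids" — none of these are established.

No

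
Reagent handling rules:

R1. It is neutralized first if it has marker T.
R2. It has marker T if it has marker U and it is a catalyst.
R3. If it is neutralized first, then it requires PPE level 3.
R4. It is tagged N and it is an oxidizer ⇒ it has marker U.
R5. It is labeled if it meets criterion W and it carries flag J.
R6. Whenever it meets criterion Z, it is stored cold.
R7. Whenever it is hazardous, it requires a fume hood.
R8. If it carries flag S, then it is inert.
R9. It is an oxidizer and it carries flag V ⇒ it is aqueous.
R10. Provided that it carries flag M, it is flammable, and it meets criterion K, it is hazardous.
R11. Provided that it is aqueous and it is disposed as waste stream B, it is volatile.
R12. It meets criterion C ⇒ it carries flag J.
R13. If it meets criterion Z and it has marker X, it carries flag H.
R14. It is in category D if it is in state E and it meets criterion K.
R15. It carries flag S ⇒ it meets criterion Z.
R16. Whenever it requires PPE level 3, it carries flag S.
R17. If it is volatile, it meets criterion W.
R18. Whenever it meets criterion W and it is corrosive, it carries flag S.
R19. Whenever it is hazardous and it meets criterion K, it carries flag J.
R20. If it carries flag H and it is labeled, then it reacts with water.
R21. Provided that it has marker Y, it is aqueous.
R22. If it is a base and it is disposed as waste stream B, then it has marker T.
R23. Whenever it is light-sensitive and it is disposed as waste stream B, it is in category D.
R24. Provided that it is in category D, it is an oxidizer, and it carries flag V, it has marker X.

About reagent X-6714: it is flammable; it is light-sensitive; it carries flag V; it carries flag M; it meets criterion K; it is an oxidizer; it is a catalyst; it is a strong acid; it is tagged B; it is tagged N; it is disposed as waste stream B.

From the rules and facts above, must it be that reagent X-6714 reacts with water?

By R4 (it is tagged N, it is an oxidizer): it has marker U.
By R9 (it is an oxidizer, it carries flag V): it is aqueous.
By R10 (it carries flag M, it is flammable, it meets criterion K): it is hazardous.
By R11 (it is aqueous, it is disposed as waste stream B): it is volatile.
By R17 (it is volatile): it meets criterion W.
By R19 (it is hazardous, it meets criterion K): it carries flag J.
By R23 (it is light-sensitive, it is disposed as waste stream B): it is in category D.
By R24 (it is in category D, it is an oxidizer, it carries flag V): it has marker X.
By R2 (it has marker U, it is a catalyst): it has marker T.
By R5 (it meets criterion W, it carries flag J): it is labeled.
By R1 (it has marker T): it is neutralized first.
By R3 (it is neutralized first): it requires PPE level 3.
By R16 (it requires PPE level 3): it carries flag S.
By R15 (it carries flag S): it meets criterion Z.
By R13 (it meets criterion Z, it has marker X): it carries flag H.
By R20 (it carries flag H, it is labeled): it reacts with water.

Yes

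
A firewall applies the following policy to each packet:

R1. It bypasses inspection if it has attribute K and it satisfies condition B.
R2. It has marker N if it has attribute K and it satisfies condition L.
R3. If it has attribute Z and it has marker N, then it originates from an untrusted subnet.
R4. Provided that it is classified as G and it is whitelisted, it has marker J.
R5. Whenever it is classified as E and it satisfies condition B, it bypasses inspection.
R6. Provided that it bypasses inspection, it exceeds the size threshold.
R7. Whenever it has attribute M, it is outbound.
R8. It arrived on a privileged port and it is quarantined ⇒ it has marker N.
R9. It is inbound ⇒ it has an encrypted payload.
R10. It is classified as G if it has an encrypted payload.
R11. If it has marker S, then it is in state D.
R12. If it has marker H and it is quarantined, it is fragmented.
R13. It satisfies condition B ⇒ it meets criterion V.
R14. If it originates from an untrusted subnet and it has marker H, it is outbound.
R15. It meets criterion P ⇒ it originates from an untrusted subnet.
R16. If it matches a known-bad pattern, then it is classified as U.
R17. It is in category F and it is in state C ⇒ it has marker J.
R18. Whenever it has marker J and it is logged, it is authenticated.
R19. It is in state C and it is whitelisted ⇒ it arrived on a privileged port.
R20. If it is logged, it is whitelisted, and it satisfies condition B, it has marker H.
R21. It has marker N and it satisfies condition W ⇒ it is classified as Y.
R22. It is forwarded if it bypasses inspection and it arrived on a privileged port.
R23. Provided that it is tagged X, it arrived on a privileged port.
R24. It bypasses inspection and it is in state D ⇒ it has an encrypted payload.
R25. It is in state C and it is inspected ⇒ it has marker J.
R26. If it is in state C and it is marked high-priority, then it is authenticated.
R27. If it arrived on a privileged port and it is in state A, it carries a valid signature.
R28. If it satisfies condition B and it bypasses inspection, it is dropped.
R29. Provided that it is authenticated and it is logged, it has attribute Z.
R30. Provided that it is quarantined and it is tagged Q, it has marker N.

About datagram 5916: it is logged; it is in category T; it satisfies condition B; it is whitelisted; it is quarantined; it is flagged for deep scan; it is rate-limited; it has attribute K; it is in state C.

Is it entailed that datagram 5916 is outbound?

No

Forward chaining from the given facts derives: bypasses inspection, exceeds the size threshold, meets criterion V, arrived on a privileged port, has marker H, is forwarded, is dropped, has marker N, is fragmented.
Rules concluding "it is outbound": R7 needs "it has attribute M"; R14 needs "it originates from an untrusted subnet" — none of these are established.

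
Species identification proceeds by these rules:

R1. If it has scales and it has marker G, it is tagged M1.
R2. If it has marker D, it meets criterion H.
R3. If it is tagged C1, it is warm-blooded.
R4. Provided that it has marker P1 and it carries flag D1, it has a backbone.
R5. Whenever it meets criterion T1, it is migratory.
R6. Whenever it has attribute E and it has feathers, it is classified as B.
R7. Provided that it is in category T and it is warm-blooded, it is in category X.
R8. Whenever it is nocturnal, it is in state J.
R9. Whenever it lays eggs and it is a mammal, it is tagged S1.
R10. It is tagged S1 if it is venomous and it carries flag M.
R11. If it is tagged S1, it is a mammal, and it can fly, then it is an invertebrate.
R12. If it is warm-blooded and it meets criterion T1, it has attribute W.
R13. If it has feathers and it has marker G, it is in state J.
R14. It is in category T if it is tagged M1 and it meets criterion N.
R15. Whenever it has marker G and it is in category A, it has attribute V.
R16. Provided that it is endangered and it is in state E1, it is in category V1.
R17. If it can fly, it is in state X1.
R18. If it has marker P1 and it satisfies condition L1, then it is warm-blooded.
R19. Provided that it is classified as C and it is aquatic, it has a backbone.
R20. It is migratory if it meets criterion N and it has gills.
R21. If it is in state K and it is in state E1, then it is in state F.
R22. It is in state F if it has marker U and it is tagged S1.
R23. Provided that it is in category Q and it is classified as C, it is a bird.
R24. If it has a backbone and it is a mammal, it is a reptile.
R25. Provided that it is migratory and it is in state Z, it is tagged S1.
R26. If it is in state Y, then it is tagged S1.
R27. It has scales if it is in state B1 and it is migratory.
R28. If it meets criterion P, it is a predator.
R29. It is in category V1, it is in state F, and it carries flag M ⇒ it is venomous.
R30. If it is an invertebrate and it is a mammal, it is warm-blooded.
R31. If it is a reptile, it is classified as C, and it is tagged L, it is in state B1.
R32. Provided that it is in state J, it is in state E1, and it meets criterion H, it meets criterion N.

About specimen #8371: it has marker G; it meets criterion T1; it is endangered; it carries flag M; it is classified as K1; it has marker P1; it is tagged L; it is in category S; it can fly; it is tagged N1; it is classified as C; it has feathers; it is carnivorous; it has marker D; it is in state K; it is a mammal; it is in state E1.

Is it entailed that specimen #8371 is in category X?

Forward chaining from the given facts derives: meets criterion H, is migratory, is in state J, is in category V1, is in state X1, is in state F, is venomous, meets criterion N, is tagged S1, is an invertebrate, is warm-blooded, has attribute W.
The only rule concluding "it is in category X" is R7, which needs "it is in category T"; that is never established.

No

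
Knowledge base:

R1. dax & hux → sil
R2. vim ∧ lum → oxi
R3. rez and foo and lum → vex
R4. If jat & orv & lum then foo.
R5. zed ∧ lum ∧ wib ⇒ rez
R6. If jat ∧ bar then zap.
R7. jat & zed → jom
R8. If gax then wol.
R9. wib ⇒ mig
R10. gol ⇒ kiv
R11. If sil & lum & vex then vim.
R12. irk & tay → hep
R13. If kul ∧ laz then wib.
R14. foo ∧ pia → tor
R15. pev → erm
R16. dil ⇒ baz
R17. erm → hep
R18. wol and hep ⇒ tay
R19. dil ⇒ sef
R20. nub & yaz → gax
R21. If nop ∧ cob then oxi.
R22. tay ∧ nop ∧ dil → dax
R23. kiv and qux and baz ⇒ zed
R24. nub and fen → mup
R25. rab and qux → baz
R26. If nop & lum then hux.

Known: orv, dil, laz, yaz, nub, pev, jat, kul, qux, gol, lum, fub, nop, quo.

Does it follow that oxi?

Yes

foo  (by R4: jat, orv, lum)
kiv  (by R10: gol)
wib  (by R13: kul, laz)
erm  (by R15: pev)
baz  (by R16: dil)
hep  (by R17: erm)
gax  (by R20: nub, yaz)
zed  (by R23: kiv, qux, baz)
hux  (by R26: nop, lum)
rez  (by R5: zed, lum, wib)
wol  (by R8: gax)
tay  (by R18: wol, hep)
dax  (by R22: tay, nop, dil)
sil  (by R1: dax, hux)
vex  (by R3: rez, foo, lum)
vim  (by R11: sil, lum, vex)
oxi  (by R2: vim, lum)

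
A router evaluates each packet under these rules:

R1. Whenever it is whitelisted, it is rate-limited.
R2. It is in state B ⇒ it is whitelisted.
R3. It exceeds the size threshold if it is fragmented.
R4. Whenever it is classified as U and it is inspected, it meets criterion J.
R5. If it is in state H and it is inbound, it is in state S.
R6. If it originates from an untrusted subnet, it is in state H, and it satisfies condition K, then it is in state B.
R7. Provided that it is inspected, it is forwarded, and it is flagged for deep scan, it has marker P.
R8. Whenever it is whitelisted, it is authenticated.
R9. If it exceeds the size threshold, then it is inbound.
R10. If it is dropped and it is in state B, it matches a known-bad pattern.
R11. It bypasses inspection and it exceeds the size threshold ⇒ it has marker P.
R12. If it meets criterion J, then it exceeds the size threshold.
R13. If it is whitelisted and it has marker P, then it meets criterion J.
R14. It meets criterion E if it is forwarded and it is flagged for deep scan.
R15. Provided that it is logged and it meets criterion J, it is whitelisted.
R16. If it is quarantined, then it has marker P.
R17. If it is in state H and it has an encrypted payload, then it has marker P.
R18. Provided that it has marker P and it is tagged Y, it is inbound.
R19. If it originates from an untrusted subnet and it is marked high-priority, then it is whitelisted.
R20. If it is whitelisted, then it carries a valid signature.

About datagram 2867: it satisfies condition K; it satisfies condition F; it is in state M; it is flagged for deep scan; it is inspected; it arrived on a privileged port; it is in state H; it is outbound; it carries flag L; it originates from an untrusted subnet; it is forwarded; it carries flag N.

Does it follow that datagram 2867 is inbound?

Yes

By R6 (it originates from an untrusted subnet, it is in state H, it satisfies condition K): it is in state B.
By R7 (it is inspected, it is forwarded, it is flagged for deep scan): it has marker P.
By R2 (it is in state B): it is whitelisted.
By R13 (it is whitelisted, it has marker P): it meets criterion J.
By R12 (it meets criterion J): it exceeds the size threshold.
By R9 (it exceeds the size threshold): it is inbound.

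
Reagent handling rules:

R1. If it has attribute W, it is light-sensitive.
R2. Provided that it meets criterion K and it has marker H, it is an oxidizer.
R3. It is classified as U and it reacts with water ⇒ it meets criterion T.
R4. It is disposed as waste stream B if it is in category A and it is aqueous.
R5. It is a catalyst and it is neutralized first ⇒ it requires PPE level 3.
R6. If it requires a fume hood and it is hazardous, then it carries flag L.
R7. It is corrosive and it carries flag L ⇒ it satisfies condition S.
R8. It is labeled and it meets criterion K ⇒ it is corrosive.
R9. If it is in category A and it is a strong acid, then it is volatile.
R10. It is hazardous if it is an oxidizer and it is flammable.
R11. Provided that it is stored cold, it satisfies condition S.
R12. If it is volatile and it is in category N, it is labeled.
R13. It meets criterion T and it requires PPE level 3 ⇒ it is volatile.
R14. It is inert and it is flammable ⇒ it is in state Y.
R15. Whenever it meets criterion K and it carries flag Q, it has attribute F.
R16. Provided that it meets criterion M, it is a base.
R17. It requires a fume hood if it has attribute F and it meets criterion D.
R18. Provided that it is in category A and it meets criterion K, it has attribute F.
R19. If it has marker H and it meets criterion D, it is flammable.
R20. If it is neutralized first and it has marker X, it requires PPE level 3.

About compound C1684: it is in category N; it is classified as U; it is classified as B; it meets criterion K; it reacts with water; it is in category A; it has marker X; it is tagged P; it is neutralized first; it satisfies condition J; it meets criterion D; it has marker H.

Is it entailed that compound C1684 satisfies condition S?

By R2 (it meets criterion K, it has marker H): it is an oxidizer.
By R3 (it is classified as U, it reacts with water): it meets criterion T.
By R18 (it is in category A, it meets criterion K): it has attribute F.
By R19 (it has marker H, it meets criterion D): it is flammable.
By R20 (it is neutralized first, it has marker X): it requires PPE level 3.
By R10 (it is an oxidizer, it is flammable): it is hazardous.
By R13 (it meets criterion T, it requires PPE level 3): it is volatile.
By R17 (it has attribute F, it meets criterion D): it requires a fume hood.
By R6 (it requires a fume hood, it is hazardous): it carries flag L.
By R12 (it is volatile, it is in category N): it is labeled.
By R8 (it is labeled, it meets criterion K): it is corrosive.
By R7 (it is corrosive, it carries flag L): it satisfies condition S.

Yes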